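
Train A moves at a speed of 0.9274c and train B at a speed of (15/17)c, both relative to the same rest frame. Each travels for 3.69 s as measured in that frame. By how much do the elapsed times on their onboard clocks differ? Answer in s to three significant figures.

A: γ = 1/√(1 − 0.9274²) = 1/√0.1399 = 2.673; τ_A = 3.69/2.673 = 1.380 s.
B: γ = 1/√(1 − (15/17)²) = 17/8 = 2.125; τ_B = 3.69/2.125 = 1.736 s.

|τ_A − τ_B| = 0.356 s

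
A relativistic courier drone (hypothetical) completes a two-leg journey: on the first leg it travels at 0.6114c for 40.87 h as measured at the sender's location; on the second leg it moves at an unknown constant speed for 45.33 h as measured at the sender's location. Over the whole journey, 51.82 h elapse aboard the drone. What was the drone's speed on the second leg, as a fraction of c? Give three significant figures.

Leg 1: γ = 1/√(1 − 0.6114²) = 1/√0.6262 = 1.264; τ_1 = 40.87/1.264 = 32.34 h.
Leg 2: speed unknown; τ_2 = 45.33/γ_2.
Total proper time: 32.34 + τ_2 = 51.82, so τ_2 = 51.82 − 32.34 = 19.48 h.
γ_2 = 45.33/19.48 = 2.327; β = √(1 − 1/γ²) = √0.8154.

β = 0.903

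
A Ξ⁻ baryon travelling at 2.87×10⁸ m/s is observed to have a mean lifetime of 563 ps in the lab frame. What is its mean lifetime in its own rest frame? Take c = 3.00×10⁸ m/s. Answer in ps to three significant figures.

β = 2.87×10⁸/3.00×10⁸ = 0.9567; γ = 1/√(1 − 0.9567²) = 3.434
The lab-frame lifetime is the dilated interval; the proper lifetime is τ₀ = Δt/γ = 563/3.434 ps.

τ₀ = 164 ps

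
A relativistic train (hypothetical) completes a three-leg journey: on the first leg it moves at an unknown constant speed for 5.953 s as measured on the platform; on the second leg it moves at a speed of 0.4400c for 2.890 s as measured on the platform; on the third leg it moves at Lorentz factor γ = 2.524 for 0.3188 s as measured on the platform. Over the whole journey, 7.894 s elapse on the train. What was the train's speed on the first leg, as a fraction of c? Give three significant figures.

β = 0.495

Leg 1: speed unknown; τ_1 = 5.953/γ_1.
Leg 2: γ = 1/√(1 − 0.4400²) = 1/√0.8064 = 1.114; τ_2 = 2.890/1.114 = 2.595 s.
Leg 3: γ = 2.524; τ_3 = 0.3188/2.524 = 0.1263 s.
Total proper time: τ_1 + 2.595 + 0.1263 = 7.894, so τ_1 = 7.894 − 2.722 = 5.172 s.
γ_1 = 5.953/5.172 = 1.151; β = √(1 − 1/γ²) = √0.2450.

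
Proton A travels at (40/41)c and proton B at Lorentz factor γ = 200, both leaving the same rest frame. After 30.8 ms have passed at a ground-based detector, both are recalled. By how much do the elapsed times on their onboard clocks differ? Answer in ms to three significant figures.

|τ_A − τ_B| = 6.61 ms

A: γ = 1/√(1 − (40/41)²) = 41/9 ≈ 4.556; τ_A = 30.8/4.556 = 6.761 ms.
B: γ = 200; τ_B = 30.8/200.0 = 0.1540 ms.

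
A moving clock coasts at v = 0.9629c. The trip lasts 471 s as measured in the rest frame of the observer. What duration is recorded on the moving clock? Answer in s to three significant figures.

γ = 1/√(1 − 0.9629²) = 1/√0.07282 = 3.706
The interval measured in the rest frame of the observer is the dilated one; the clock on the moving clock measures the proper time τ = Δt/γ = 471/3.706 s.

τ = 127 s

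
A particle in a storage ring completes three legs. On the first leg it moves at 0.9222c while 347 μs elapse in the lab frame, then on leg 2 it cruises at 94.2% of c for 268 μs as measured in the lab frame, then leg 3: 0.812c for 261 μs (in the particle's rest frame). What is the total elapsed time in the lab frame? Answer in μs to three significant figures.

Δt = 1060 μs

Leg 1: 347 μs is already measured in the lab frame.
Leg 2: 268 μs is already measured in the lab frame.
Leg 3: γ = 1/√(1 − 0.812²) = 1/√0.3407 = 1.713; Δt_3 = 1.713 × 261 = 447.2 μs.
Total: 347.0 + 268.0 + 447.2 μs.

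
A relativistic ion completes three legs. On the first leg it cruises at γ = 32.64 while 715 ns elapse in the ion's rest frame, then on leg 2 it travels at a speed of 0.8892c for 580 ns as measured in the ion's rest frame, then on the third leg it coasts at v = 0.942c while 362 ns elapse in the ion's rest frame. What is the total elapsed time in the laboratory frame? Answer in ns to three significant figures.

Δt = 2.57×10⁴ ns

Leg 1: γ = 32.64; Δt_1 = 32.64 × 715 = 2.334×10⁴ ns.
Leg 2: γ = 1/√(1 − 0.8892²) = 1/√0.2093 = 2.186; Δt_2 = 2.186 × 580 = 1268 ns.
Leg 3: γ = 1/√(1 − 0.942²) = 1/√0.1126 = 2.980; Δt_3 = 2.980 × 362 = 1079 ns.
Total: 2.334×10⁴ + 1268 + 1079 ns.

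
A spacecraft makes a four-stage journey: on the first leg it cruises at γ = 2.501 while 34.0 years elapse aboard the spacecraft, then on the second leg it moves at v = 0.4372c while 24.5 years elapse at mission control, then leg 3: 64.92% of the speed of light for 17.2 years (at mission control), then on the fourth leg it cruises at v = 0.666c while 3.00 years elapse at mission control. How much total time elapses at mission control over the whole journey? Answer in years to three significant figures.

Leg 1: γ = 2.501; Δt_1 = 2.501 × 34.0 = 85.03 years.
Leg 2: 24.5 years is already measured at mission control.
Leg 3: 17.2 years is already measured at mission control.
Leg 4: 3.00 years is already measured at mission control.
Total: 85.03 + 24.50 + 17.20 + 3.000 years.

Δt = 130 years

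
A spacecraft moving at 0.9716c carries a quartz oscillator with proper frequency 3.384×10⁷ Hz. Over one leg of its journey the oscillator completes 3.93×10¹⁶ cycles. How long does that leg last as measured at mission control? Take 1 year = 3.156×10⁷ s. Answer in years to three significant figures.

Δt = 156 years

γ = 1/√(1 − 0.9716²) = 1/√0.05599 = 4.226
Proper time for N cycles: τ = N/f = 3.93×10¹⁶/(3.384×10⁷) = 1.161×10⁹ s = 36.80 years.
Lab-frame duration Δt = γτ = 4.226 × 36.80 = 155.5 years.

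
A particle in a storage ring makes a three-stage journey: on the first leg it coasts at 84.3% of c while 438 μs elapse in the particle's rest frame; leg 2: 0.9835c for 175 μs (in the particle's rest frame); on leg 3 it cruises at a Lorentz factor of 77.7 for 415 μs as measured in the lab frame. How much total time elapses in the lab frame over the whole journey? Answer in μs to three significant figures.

Leg 1: β = 0.843; γ = 1/√(1 − 0.843²) = 1/√0.2894 = 1.859; Δt_1 = 1.859 × 438 = 814.3 μs.
Leg 2: γ = 1/√(1 − 0.9835²) = 1/√0.03273 = 5.528; Δt_2 = 5.528 × 175 = 967.3 μs.
Leg 3: 415 μs is already measured in the lab frame.
Total: 814.3 + 967.3 + 415.0 μs.

Δt = 2200 μs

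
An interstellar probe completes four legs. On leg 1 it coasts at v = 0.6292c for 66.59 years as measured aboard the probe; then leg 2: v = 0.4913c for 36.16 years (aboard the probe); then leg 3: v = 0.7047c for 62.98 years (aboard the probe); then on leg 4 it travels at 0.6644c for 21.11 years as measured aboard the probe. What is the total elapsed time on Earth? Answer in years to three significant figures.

Leg 1: γ = 1/√(1 − 0.6292²) = 1/√0.6041 = 1.287; Δt_1 = 1.287 × 66.59 = 85.67 years.
Leg 2: γ = 1/√(1 − 0.4913²) = 1/√0.7586 = 1.148; Δt_2 = 1.148 × 36.16 = 41.52 years.
Leg 3: γ = 1/√(1 − 0.7047²) = 1/√0.5034 = 1.409; Δt_3 = 1.409 × 62.98 = 88.77 years.
Leg 4: γ = 1/√(1 − 0.6644²) = 1/√0.5586 = 1.338; Δt_4 = 1.338 × 21.11 = 28.25 years.
Total: 85.67 + 41.52 + 88.77 + 28.25 years.

Δt = 244 years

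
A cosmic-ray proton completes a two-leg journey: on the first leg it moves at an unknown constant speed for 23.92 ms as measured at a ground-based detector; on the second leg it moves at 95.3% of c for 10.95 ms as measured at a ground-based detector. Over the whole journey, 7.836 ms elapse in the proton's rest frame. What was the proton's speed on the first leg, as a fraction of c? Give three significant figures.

β = 0.982

Leg 1: speed unknown; τ_1 = 23.92/γ_1.
Leg 2: β = 0.953; γ = 1/√(1 − 0.953²) = 1/√0.09179 = 3.301; τ_2 = 10.95/3.301 = 3.318 ms.
Total proper time: τ_1 + 3.318 = 7.836, so τ_1 = 7.836 − 3.318 = 4.518 ms.
γ_1 = 23.92/4.518 = 5.294; β = √(1 − 1/γ²) = √0.9643.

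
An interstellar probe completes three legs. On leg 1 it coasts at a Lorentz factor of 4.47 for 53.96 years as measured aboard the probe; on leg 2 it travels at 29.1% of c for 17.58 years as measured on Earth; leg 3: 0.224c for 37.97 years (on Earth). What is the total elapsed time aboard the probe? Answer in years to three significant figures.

Leg 1: 53.96 years is already measured aboard the probe.
Leg 2: β = 0.291; γ = 1/√(1 − 0.291²) = 1/√0.9153 = 1.045; τ_2 = 17.58/1.045 = 16.82 years.
Leg 3: γ = 1/√(1 − 0.224²) = 1/√0.9498 = 1.026; τ_3 = 37.97/1.026 = 37.01 years.
Total: 53.96 + 16.82 + 37.01 years.

τ = 108 years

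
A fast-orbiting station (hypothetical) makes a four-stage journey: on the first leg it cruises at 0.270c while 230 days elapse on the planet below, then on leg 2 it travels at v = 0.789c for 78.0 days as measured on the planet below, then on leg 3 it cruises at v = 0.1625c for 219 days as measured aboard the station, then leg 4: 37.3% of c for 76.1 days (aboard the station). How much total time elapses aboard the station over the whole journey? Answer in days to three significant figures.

Leg 1: γ = 1/√(1 − 0.270²) = 1/√0.9271 = 1.039; τ_1 = 230/1.039 = 221.5 days.
Leg 2: γ = 1/√(1 − 0.789²) = 1/√0.3775 = 1.628; τ_2 = 78.0/1.628 = 47.92 days.
Leg 3: 219 days is already measured aboard the station.
Leg 4: 76.1 days is already measured aboard the station.
Total: 221.5 + 47.92 + 219.0 + 76.10 days.

τ = 564 days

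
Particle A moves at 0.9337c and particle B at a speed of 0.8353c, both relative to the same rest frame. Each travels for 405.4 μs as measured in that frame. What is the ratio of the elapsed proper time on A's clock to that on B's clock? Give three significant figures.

A: γ = 1/√(1 − 0.9337²) = 1/√0.1282 = 2.793. B: γ = 1/√(1 − 0.8353²) = 1/√0.3023 = 1.819.
τ_A/τ_B = γ_B/γ_A = 1.819/2.793 = 0.6513, so τ_A/τ_B = 0.6513.

τ_A/τ_B = 0.651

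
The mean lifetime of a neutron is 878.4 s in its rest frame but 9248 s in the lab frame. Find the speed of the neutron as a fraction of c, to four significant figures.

β = 0.9955

γ = Δt/τ₀ = 9248/878.4 = 10.53
β = √(1 − 1/γ²) = √(1 − 0.009022) = √0.9910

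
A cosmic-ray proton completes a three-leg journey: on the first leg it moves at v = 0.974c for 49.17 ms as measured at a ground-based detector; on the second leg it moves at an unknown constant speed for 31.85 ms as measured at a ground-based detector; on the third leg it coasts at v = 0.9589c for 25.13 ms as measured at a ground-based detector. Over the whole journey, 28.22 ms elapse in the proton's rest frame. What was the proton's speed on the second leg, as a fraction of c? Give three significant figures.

β = 0.950

Leg 1: γ = 1/√(1 − 0.974²) = 1/√0.05132 = 4.414; τ_1 = 49.17/4.414 = 11.14 ms.
Leg 2: speed unknown; τ_2 = 31.85/γ_2.
Leg 3: γ = 1/√(1 − 0.9589²) = 1/√0.08051 = 3.524; τ_3 = 25.13/3.524 = 7.130 ms.
Total proper time: 11.14 + τ_2 + 7.130 = 28.22, so τ_2 = 28.22 − 18.27 = 9.950 ms.
γ_2 = 31.85/9.950 = 3.201; β = √(1 − 1/γ²) = √0.9024.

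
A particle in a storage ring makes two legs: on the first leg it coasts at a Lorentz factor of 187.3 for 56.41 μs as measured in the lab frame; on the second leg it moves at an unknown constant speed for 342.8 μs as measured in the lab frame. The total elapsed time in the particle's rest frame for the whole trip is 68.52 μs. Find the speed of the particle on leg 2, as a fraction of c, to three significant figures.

Leg 1: γ = 187.3; τ_1 = 56.41/187.3 = 0.3012 μs.
Leg 2: speed unknown; τ_2 = 342.8/γ_2.
Total proper time: 0.3012 + τ_2 = 68.52, so τ_2 = 68.52 − 0.3012 = 68.22 μs.
γ_2 = 342.8/68.22 = 5.025; β = √(1 − 1/γ²) = √0.9604.

β = 0.980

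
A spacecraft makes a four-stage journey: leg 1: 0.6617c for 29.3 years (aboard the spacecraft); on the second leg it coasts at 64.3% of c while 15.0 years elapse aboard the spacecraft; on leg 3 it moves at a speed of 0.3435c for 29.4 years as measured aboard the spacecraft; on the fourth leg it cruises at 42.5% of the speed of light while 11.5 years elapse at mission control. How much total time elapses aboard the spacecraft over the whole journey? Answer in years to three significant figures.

Leg 1: 29.3 years is already measured aboard the spacecraft.
Leg 2: 15.0 years is already measured aboard the spacecraft.
Leg 3: 29.4 years is already measured aboard the spacecraft.
Leg 4: β = 0.425; γ = 1/√(1 − 0.425²) = 1/√0.8194 = 1.105; τ_4 = 11.5/1.105 = 10.41 years.
Total: 29.30 + 15.00 + 29.40 + 10.41 years.

τ = 84.1 years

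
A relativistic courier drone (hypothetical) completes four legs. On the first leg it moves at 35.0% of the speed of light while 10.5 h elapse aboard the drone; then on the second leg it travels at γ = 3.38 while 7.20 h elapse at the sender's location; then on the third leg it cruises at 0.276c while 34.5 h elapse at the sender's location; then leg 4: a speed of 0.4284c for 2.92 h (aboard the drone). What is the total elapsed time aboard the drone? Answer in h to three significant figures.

τ = 48.7 h

Leg 1: 10.5 h is already measured aboard the drone.
Leg 2: γ = 3.38; τ_2 = 7.20/3.380 = 2.130 h.
Leg 3: γ = 1/√(1 − 0.276²) = 1/√0.9238 = 1.040; τ_3 = 34.5/1.040 = 33.16 h.
Leg 4: 2.92 h is already measured aboard the drone.
Total: 10.50 + 2.130 + 33.16 + 2.920 h.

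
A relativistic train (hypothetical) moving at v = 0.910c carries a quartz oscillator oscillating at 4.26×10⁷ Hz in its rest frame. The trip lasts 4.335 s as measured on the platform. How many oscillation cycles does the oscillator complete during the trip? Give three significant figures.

γ = 1/√(1 − 0.910²) = 1/√0.1719 = 2.412
The oscillator's own cycle count is N = f × τ where τ is the proper time on the train. τ = Δt/γ = 4.335/2.412 = 1.797 s = 1.797×10⁰ s.
N = 4.26×10⁷ × 1.797×10⁰ = 7.657×10⁷.

N = 7.66×10⁷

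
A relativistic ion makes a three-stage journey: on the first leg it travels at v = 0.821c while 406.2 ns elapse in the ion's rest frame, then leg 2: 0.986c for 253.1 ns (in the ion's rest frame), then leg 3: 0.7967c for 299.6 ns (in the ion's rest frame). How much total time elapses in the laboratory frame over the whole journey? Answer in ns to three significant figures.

Leg 1: γ = 1/√(1 − 0.821²) = 1/√0.3260 = 1.752; Δt_1 = 1.752 × 406.2 = 711.5 ns.
Leg 2: γ = 1/√(1 − 0.986²) = 1/√0.02780 = 5.997; Δt_2 = 5.997 × 253.1 = 1518 ns.
Leg 3: γ = 1/√(1 − 0.7967²) = 1/√0.3653 = 1.655; Δt_3 = 1.655 × 299.6 = 495.7 ns.
Total: 711.5 + 1518 + 495.7 ns.

Δt = 2730 ns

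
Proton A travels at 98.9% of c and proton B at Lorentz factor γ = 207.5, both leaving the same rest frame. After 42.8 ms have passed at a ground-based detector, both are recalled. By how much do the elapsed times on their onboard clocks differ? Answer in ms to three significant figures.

A: β = 0.989; γ = 1/√(1 − 0.989²) = 1/√0.02188 = 6.761; τ_A = 42.8/6.761 = 6.331 ms.
B: γ = 207.5; τ_B = 42.8/207.5 = 0.2063 ms.

|τ_A − τ_B| = 6.12 ms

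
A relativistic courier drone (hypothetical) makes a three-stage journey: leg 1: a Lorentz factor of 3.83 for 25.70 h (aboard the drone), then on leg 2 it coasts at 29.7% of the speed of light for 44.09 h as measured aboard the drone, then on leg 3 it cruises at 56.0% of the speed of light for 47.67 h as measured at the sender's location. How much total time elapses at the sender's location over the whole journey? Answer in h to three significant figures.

Leg 1: γ = 3.83; Δt_1 = 3.830 × 25.70 = 98.43 h.
Leg 2: β = 0.297; γ = 1/√(1 − 0.297²) = 1/√0.9118 = 1.047; Δt_2 = 1.047 × 44.09 = 46.17 h.
Leg 3: 47.67 h is already measured at the sender's location.
Total: 98.43 + 46.17 + 47.67 h.

Δt = 192 h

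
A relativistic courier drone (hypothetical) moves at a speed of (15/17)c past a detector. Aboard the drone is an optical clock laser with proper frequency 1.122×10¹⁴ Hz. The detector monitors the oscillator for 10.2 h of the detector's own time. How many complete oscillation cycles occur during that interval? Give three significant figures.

N = 1.94×10¹⁸

γ = 1/√(1 − (15/17)²) = 17/8 = 2.125
During 10.2 h of lab time, the oscillator's proper time advances by τ = Δt/γ = 10.2/2.125 = 4.800 h = 1.728×10⁴ s.
N = f × τ = 1.122×10¹⁴ × 1.728×10⁴ = 1.939×10¹⁸.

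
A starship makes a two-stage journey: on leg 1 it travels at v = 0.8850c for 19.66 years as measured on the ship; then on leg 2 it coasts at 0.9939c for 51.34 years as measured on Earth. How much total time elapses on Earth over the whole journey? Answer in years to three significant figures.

Leg 1: γ = 1/√(1 − 0.8850²) = 1/√0.2168 = 2.148; Δt_1 = 2.148 × 19.66 = 42.23 years.
Leg 2: 51.34 years is already measured on Earth.
Total: 42.23 + 51.34 years.

Δt = 93.6 years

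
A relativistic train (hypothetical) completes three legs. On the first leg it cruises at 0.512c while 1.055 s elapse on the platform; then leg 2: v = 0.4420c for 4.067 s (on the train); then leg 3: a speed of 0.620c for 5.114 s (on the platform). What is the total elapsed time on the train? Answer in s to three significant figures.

τ = 8.99 s

Leg 1: γ = 1/√(1 − 0.512²) = 1/√0.7379 = 1.164; τ_1 = 1.055/1.164 = 0.9062 s.
Leg 2: 4.067 s is already measured on the train.
Leg 3: γ = 1/√(1 − 0.620²) = 1/√0.6156 = 1.275; τ_3 = 5.114/1.275 = 4.012 s.
Total: 0.9062 + 4.067 + 4.012 s.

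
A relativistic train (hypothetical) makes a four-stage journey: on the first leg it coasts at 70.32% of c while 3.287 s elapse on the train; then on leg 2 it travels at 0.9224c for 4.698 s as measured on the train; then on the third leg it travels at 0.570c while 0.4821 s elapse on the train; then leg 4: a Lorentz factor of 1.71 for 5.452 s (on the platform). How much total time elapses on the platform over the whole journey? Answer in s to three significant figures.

Δt = 22.8 s

Leg 1: β = 0.7032; γ = 1/√(1 − 0.7032²) = 1/√0.5055 = 1.406; Δt_1 = 1.406 × 3.287 = 4.623 s.
Leg 2: γ = 1/√(1 − 0.9224²) = 1/√0.1492 = 2.589; Δt_2 = 2.589 × 4.698 = 12.16 s.
Leg 3: γ = 1/√(1 − 0.570²) = 1/√0.6751 = 1.217; Δt_3 = 1.217 × 0.4821 = 0.5867 s.
Leg 4: 5.452 s is already measured on the platform.
Total: 4.623 + 12.16 + 0.5867 + 5.452 s.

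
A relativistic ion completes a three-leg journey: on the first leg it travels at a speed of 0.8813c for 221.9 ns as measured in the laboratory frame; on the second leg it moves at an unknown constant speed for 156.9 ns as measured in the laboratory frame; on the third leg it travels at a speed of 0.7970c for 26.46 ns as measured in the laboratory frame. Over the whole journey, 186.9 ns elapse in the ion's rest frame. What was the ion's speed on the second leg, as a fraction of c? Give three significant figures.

Leg 1: γ = 1/√(1 − 0.8813²) = 1/√0.2233 = 2.116; τ_1 = 221.9/2.116 = 104.9 ns.
Leg 2: speed unknown; τ_2 = 156.9/γ_2.
Leg 3: γ = 1/√(1 − 0.7970²) = 1/√0.3648 = 1.656; τ_3 = 26.46/1.656 = 15.98 ns.
Total proper time: 104.9 + τ_2 + 15.98 = 186.9, so τ_2 = 186.9 − 120.8 = 66.06 ns.
γ_2 = 156.9/66.06 = 2.375; β = √(1 − 1/γ²) = √0.8227.

β = 0.907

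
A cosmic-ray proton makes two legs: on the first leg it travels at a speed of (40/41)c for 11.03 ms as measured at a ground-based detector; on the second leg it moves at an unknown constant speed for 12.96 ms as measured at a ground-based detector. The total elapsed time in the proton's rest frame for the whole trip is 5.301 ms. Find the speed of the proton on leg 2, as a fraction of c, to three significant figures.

Leg 1: γ = 1/√(1 − (40/41)²) = 41/9 ≈ 4.556; τ_1 = 11.03/4.556 = 2.421 ms.
Leg 2: speed unknown; τ_2 = 12.96/γ_2.
Total proper time: 2.421 + τ_2 = 5.301, so τ_2 = 5.301 − 2.421 = 2.880 ms.
γ_2 = 12.96/2.880 = 4.500; β = √(1 − 1/γ²) = √0.9506.

β = 0.975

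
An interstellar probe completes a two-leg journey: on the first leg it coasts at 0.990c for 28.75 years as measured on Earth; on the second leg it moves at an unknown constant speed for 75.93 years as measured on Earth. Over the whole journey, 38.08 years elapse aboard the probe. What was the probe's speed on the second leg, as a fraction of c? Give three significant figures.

β = 0.894

Leg 1: γ = 1/√(1 − 0.990²) = 1/√0.01990 = 7.089; τ_1 = 28.75/7.089 = 4.056 years.
Leg 2: speed unknown; τ_2 = 75.93/γ_2.
Total proper time: 4.056 + τ_2 = 38.08, so τ_2 = 38.08 − 4.056 = 34.02 years.
γ_2 = 75.93/34.02 = 2.232; β = √(1 − 1/γ²) = √0.7992.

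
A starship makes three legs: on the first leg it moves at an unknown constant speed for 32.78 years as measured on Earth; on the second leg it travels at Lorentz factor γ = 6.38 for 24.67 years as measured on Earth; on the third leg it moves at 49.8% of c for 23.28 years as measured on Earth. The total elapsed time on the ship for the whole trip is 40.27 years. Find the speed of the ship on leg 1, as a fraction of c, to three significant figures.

Leg 1: speed unknown; τ_1 = 32.78/γ_1.
Leg 2: γ = 6.38; τ_2 = 24.67/6.380 = 3.867 years.
Leg 3: β = 0.498; γ = 1/√(1 − 0.498²) = 1/√0.7520 = 1.153; τ_3 = 23.28/1.153 = 20.19 years.
Total proper time: τ_1 + 3.867 + 20.19 = 40.27, so τ_1 = 40.27 − 24.05 = 16.22 years.
γ_1 = 32.78/16.22 = 2.022; β = √(1 − 1/γ²) = √0.7553.

β = 0.869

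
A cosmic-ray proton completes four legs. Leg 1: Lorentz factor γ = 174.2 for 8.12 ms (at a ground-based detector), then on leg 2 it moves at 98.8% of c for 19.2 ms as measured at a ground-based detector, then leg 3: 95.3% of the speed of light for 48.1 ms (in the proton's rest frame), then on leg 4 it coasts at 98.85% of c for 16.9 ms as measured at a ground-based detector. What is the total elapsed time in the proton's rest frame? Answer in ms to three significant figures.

Leg 1: γ = 174.2; τ_1 = 8.12/174.2 = 0.04661 ms.
Leg 2: β = 0.988; γ = 1/√(1 − 0.988²) = 1/√0.02386 = 6.474; τ_2 = 19.2/6.474 = 2.966 ms.
Leg 3: 48.1 ms is already measured in the proton's rest frame.
Leg 4: β = 0.9885; γ = 1/√(1 − 0.9885²) = 1/√0.02287 = 6.613; τ_4 = 16.9/6.613 = 2.556 ms.
Total: 0.04661 + 2.966 + 48.10 + 2.556 ms.

τ = 53.7 ms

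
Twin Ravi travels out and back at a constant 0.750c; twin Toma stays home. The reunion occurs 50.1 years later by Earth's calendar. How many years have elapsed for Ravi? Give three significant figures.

τ = 33.1 years

γ = 1/√(1 − 0.750²) = 1/√0.4375 = 1.512
Ravi's clock measures proper time along the trip: τ = Δt/γ = 50.1/1.512 years.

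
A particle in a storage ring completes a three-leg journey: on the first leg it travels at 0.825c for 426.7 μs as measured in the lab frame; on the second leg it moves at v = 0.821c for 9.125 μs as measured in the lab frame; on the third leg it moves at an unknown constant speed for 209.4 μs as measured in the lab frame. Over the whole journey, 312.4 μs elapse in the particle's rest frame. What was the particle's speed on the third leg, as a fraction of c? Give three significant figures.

β = 0.949

Leg 1: γ = 1/√(1 − 0.825²) = 1/√0.3194 = 1.769; τ_1 = 426.7/1.769 = 241.1 μs.
Leg 2: γ = 1/√(1 − 0.821²) = 1/√0.3260 = 1.752; τ_2 = 9.125/1.752 = 5.210 μs.
Leg 3: speed unknown; τ_3 = 209.4/γ_3.
Total proper time: 241.1 + 5.210 + τ_3 = 312.4, so τ_3 = 312.4 − 246.4 = 66.05 μs.
γ_3 = 209.4/66.05 = 3.170; β = √(1 − 1/γ²) = √0.9005.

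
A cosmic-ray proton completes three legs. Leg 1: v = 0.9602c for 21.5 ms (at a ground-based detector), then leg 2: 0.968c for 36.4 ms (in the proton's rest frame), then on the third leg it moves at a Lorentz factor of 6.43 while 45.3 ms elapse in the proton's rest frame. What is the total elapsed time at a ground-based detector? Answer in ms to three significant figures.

Δt = 458 ms

Leg 1: 21.5 ms is already measured at a ground-based detector.
Leg 2: γ = 1/√(1 − 0.968²) = 1/√0.06298 = 3.985; Δt_2 = 3.985 × 36.4 = 145.0 ms.
Leg 3: γ = 6.43; Δt_3 = 6.430 × 45.3 = 291.3 ms.
Total: 21.50 + 145.0 + 291.3 ms.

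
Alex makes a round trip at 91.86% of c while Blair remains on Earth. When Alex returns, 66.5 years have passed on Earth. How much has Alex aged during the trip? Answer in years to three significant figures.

β = 0.9186; γ = 1/√(1 − 0.9186²) = 1/√0.1562 = 2.530
Alex's clock measures proper time along the trip: τ = Δt/γ = 66.5/2.530 years.

τ = 26.3 years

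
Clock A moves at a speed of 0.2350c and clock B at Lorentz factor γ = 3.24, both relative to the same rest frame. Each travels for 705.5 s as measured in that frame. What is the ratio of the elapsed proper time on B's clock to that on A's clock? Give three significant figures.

A: γ = 1/√(1 − 0.2350²) = 1/√0.9448 = 1.029. B: γ = 3.24.
τ_A/τ_B = γ_B/γ_A = 3.240/1.029 = 3.149, so τ_B/τ_A = 0.3175.

τ_B/τ_A = 0.318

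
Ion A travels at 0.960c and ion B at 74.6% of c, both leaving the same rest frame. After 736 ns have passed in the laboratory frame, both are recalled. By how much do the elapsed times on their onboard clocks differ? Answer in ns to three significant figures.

A: γ = 1/√(1 − 0.960²) = 25/7 ≈ 3.571; τ_A = 736/3.571 = 206.1 ns.
B: β = 0.746; γ = 1/√(1 − 0.746²) = 1/√0.4435 = 1.502; τ_B = 736/1.502 = 490.1 ns.

|τ_A − τ_B| = 284 ns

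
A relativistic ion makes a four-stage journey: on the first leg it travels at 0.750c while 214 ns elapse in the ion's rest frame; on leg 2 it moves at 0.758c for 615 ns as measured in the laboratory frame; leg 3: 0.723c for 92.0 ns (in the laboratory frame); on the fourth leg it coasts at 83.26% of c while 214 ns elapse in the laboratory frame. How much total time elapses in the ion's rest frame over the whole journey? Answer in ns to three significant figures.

τ = 797 ns

Leg 1: 214 ns is already measured in the ion's rest frame.
Leg 2: γ = 1/√(1 − 0.758²) = 1/√0.4254 = 1.533; τ_2 = 615/1.533 = 401.1 ns.
Leg 3: γ = 1/√(1 − 0.723²) = 1/√0.4773 = 1.447; τ_3 = 92.0/1.447 = 63.56 ns.
Leg 4: β = 0.8326; γ = 1/√(1 − 0.8326²) = 1/√0.3068 = 1.805; τ_4 = 214/1.805 = 118.5 ns.
Total: 214.0 + 401.1 + 63.56 + 118.5 ns.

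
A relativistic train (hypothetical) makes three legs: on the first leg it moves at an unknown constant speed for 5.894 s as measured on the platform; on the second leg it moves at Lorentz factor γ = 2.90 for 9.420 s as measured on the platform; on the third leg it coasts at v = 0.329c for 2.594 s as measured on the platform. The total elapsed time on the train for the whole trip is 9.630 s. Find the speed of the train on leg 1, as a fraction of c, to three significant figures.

β = 0.745

Leg 1: speed unknown; τ_1 = 5.894/γ_1.
Leg 2: γ = 2.90; τ_2 = 9.420/2.900 = 3.248 s.
Leg 3: γ = 1/√(1 − 0.329²) = 1/√0.8918 = 1.059; τ_3 = 2.594/1.059 = 2.450 s.
Total proper time: τ_1 + 3.248 + 2.450 = 9.630, so τ_1 = 9.630 − 5.698 = 3.932 s.
γ_1 = 5.894/3.932 = 1.499; β = √(1 − 1/γ²) = √0.5549.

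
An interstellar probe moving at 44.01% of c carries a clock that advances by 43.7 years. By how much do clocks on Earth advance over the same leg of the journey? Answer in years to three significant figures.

β = 0.4401; γ = 1/√(1 − 0.4401²) = 1/√0.8063 = 1.114
The interval measured aboard the probe is the proper time (both events occur at the same place in that frame); the lab-frame interval is Δt = γτ = 1.114 × 43.7 years.

Δt = 48.7 years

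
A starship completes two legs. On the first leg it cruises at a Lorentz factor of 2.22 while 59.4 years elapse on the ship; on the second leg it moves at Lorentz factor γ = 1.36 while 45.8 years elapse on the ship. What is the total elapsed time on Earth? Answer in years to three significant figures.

Leg 1: γ = 2.22; Δt_1 = 2.220 × 59.4 = 131.9 years.
Leg 2: γ = 1.36; Δt_2 = 1.360 × 45.8 = 62.29 years.
Total: 131.9 + 62.29 years.

Δt = 194 years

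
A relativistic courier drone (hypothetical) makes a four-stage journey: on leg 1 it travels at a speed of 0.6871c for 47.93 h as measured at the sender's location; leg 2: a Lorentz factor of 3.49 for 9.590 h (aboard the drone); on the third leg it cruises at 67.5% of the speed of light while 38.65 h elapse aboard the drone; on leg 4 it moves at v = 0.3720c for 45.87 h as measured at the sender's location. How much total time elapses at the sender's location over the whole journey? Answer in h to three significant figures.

Leg 1: 47.93 h is already measured at the sender's location.
Leg 2: γ = 3.49; Δt_2 = 3.490 × 9.590 = 33.47 h.
Leg 3: β = 0.675; γ = 1/√(1 − 0.675²) = 1/√0.5444 = 1.355; Δt_3 = 1.355 × 38.65 = 52.38 h.
Leg 4: 45.87 h is already measured at the sender's location.
Total: 47.93 + 33.47 + 52.38 + 45.87 h.

Δt = 180 h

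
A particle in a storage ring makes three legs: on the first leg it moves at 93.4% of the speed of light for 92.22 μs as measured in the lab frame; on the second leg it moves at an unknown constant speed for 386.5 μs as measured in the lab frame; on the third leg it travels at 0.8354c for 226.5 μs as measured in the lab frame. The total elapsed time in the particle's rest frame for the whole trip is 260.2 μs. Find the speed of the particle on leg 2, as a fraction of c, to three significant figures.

Leg 1: β = 0.934; γ = 1/√(1 − 0.934²) = 1/√0.1276 = 2.799; τ_1 = 92.22/2.799 = 32.95 μs.
Leg 2: speed unknown; τ_2 = 386.5/γ_2.
Leg 3: γ = 1/√(1 − 0.8354²) = 1/√0.3021 = 1.819; τ_3 = 226.5/1.819 = 124.5 μs.
Total proper time: 32.95 + τ_2 + 124.5 = 260.2, so τ_2 = 260.2 − 157.4 = 102.8 μs.
γ_2 = 386.5/102.8 = 3.761; β = √(1 − 1/γ²) = √0.9293.

β = 0.964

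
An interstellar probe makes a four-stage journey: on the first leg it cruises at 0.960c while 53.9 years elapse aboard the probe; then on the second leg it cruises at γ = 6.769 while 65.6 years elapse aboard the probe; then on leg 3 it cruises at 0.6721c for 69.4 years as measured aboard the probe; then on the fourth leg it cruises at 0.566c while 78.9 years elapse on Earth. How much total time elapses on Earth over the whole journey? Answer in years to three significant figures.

Leg 1: γ = 1/√(1 − 0.960²) = 25/7 ≈ 3.571; Δt_1 = 3.571 × 53.9 = 192.5 years.
Leg 2: γ = 6.769; Δt_2 = 6.769 × 65.6 = 444.0 years.
Leg 3: γ = 1/√(1 − 0.6721²) = 1/√0.5483 = 1.351; Δt_3 = 1.351 × 69.4 = 93.73 years.
Leg 4: 78.9 years is already measured on Earth.
Total: 192.5 + 444.0 + 93.73 + 78.90 years.

Δt = 809 years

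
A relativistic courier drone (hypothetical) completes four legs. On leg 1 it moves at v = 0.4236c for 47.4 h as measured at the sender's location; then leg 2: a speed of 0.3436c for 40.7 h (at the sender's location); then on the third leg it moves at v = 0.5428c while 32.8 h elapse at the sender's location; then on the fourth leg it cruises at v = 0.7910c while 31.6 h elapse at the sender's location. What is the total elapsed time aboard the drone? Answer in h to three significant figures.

Leg 1: γ = 1/√(1 − 0.4236²) = 1/√0.8206 = 1.104; τ_1 = 47.4/1.104 = 42.94 h.
Leg 2: γ = 1/√(1 − 0.3436²) = 1/√0.8819 = 1.065; τ_2 = 40.7/1.065 = 38.22 h.
Leg 3: γ = 1/√(1 − 0.5428²) = 1/√0.7054 = 1.191; τ_3 = 32.8/1.191 = 27.55 h.
Leg 4: γ = 1/√(1 − 0.7910²) = 1/√0.3743 = 1.634; τ_4 = 31.6/1.634 = 19.33 h.
Total: 42.94 + 38.22 + 27.55 + 19.33 h.

τ = 128 h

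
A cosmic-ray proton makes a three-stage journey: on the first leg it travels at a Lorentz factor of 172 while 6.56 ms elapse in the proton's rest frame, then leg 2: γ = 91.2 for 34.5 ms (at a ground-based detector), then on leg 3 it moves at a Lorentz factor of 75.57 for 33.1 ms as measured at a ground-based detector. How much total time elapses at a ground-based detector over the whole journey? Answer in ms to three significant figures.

Leg 1: γ = 172; Δt_1 = 172.0 × 6.56 = 1128 ms.
Leg 2: 34.5 ms is already measured at a ground-based detector.
Leg 3: 33.1 ms is already measured at a ground-based detector.
Total: 1128 + 34.50 + 33.10 ms.

Δt = 1200 ms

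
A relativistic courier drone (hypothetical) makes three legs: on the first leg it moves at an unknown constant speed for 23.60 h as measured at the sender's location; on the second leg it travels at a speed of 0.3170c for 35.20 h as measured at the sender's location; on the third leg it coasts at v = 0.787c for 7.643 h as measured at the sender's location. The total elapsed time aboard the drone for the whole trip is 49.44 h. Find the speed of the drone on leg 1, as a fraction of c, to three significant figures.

β = 0.877

Leg 1: speed unknown; τ_1 = 23.60/γ_1.
Leg 2: γ = 1/√(1 − 0.3170²) = 1/√0.8995 = 1.054; τ_2 = 35.20/1.054 = 33.38 h.
Leg 3: γ = 1/√(1 − 0.787²) = 1/√0.3806 = 1.621; τ_3 = 7.643/1.621 = 4.715 h.
Total proper time: τ_1 + 33.38 + 4.715 = 49.44, so τ_1 = 49.44 − 38.10 = 11.34 h.
γ_1 = 23.60/11.34 = 2.081; β = √(1 − 1/γ²) = √0.7691.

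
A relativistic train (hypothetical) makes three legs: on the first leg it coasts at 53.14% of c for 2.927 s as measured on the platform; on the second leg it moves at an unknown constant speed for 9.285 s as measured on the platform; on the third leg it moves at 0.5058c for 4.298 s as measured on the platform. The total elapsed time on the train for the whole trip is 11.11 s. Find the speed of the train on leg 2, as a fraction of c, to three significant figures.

β = 0.848

Leg 1: β = 0.5314; γ = 1/√(1 − 0.5314²) = 1/√0.7176 = 1.180; τ_1 = 2.927/1.180 = 2.480 s.
Leg 2: speed unknown; τ_2 = 9.285/γ_2.
Leg 3: γ = 1/√(1 − 0.5058²) = 1/√0.7442 = 1.159; τ_3 = 4.298/1.159 = 3.708 s.
Total proper time: 2.480 + τ_2 + 3.708 = 11.11, so τ_2 = 11.11 − 6.187 = 4.923 s.
γ_2 = 9.285/4.923 = 1.886; β = √(1 − 1/γ²) = √0.7189.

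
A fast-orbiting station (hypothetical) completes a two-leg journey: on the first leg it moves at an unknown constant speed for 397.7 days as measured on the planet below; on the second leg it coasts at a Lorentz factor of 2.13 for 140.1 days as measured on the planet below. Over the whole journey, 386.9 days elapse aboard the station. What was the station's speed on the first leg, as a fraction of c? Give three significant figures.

Leg 1: speed unknown; τ_1 = 397.7/γ_1.
Leg 2: γ = 2.13; τ_2 = 140.1/2.130 = 65.77 days.
Total proper time: τ_1 + 65.77 = 386.9, so τ_1 = 386.9 − 65.77 = 321.1 days.
γ_1 = 397.7/321.1 = 1.238; β = √(1 − 1/γ²) = √0.3480.

β = 0.590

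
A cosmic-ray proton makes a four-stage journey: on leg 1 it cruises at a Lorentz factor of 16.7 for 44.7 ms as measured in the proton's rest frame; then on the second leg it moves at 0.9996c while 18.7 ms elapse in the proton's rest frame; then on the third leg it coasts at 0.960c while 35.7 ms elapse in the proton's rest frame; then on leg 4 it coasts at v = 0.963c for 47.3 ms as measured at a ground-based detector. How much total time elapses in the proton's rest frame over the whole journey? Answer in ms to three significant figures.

τ = 112 ms

Leg 1: 44.7 ms is already measured in the proton's rest frame.
Leg 2: 18.7 ms is already measured in the proton's rest frame.
Leg 3: 35.7 ms is already measured in the proton's rest frame.
Leg 4: γ = 1/√(1 − 0.963²) = 1/√0.07263 = 3.711; τ_4 = 47.3/3.711 = 12.75 ms.
Total: 44.70 + 18.70 + 35.70 + 12.75 ms.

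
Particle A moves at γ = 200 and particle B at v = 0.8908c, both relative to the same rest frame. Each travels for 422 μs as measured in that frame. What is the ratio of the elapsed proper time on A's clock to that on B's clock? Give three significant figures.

τ_A/τ_B = 0.0110

A: γ = 200. B: γ = 1/√(1 − 0.8908²) = 1/√0.2065 = 2.201.
τ_A/τ_B = γ_B/γ_A = 2.201/200.0 = 0.01100, so τ_A/τ_B = 0.01100.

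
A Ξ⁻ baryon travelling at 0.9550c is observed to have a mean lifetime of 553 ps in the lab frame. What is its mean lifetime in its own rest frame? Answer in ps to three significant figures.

τ₀ = 164 ps

γ = 1/√(1 − 0.9550²) = 1/√0.08798 = 3.371
The lab-frame lifetime is the dilated interval; the proper lifetime is τ₀ = Δt/γ = 553/3.371 ps.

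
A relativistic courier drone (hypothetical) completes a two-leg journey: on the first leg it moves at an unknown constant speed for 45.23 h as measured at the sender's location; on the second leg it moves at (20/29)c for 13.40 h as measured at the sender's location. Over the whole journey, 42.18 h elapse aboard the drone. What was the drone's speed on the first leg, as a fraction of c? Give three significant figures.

Leg 1: speed unknown; τ_1 = 45.23/γ_1.
Leg 2: γ = 1/√(1 − (20/29)²) = 29/21 ≈ 1.381; τ_2 = 13.40/1.381 = 9.703 h.
Total proper time: τ_1 + 9.703 = 42.18, so τ_1 = 42.18 − 9.703 = 32.48 h.
γ_1 = 45.23/32.48 = 1.393; β = √(1 − 1/γ²) = √0.4844.

β = 0.696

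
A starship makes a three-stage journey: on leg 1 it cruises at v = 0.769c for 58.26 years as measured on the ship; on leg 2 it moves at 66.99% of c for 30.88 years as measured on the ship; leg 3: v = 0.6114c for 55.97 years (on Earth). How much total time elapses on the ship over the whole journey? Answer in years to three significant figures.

Leg 1: 58.26 years is already measured on the ship.
Leg 2: 30.88 years is already measured on the ship.
Leg 3: γ = 1/√(1 − 0.6114²) = 1/√0.6262 = 1.264; τ_3 = 55.97/1.264 = 44.29 years.
Total: 58.26 + 30.88 + 44.29 years.

τ = 133 years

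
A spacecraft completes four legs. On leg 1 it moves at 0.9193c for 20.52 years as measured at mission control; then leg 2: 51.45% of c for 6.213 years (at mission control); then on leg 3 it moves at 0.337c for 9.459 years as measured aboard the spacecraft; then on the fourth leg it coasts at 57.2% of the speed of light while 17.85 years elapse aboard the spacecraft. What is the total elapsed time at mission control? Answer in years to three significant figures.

Leg 1: 20.52 years is already measured at mission control.
Leg 2: 6.213 years is already measured at mission control.
Leg 3: γ = 1/√(1 − 0.337²) = 1/√0.8864 = 1.062; Δt_3 = 1.062 × 9.459 = 10.05 years.
Leg 4: β = 0.572; γ = 1/√(1 − 0.572²) = 1/√0.6728 = 1.219; Δt_4 = 1.219 × 17.85 = 21.76 years.
Total: 20.52 + 6.213 + 10.05 + 21.76 years.

Δt = 58.5 years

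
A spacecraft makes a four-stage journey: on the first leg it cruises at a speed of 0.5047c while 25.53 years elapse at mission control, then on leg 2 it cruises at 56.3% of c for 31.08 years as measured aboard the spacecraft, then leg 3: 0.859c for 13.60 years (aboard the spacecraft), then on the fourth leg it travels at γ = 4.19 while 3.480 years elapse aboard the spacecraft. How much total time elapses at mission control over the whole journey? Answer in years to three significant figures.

Leg 1: 25.53 years is already measured at mission control.
Leg 2: β = 0.563; γ = 1/√(1 − 0.563²) = 1/√0.6830 = 1.210; Δt_2 = 1.210 × 31.08 = 37.61 years.
Leg 3: γ = 1/√(1 − 0.859²) = 1/√0.2621 = 1.953; Δt_3 = 1.953 × 13.60 = 26.56 years.
Leg 4: γ = 4.19; Δt_4 = 4.190 × 3.480 = 14.58 years.
Total: 25.53 + 37.61 + 26.56 + 14.58 years.

Δt = 104 years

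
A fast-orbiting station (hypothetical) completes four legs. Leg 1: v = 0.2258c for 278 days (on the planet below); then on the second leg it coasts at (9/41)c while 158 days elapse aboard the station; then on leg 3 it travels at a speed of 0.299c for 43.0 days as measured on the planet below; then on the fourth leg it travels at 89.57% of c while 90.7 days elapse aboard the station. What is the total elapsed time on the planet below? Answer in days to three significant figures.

Leg 1: 278 days is already measured on the planet below.
Leg 2: γ = 1/√(1 − (9/41)²) = 41/40 = 1.025; Δt_2 = 1.025 × 158 = 162.0 days.
Leg 3: 43.0 days is already measured on the planet below.
Leg 4: β = 0.8957; γ = 1/√(1 − 0.8957²) = 1/√0.1977 = 2.249; Δt_4 = 2.249 × 90.7 = 204.0 days.
Total: 278.0 + 162.0 + 43.00 + 204.0 days.

Δt = 687 days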